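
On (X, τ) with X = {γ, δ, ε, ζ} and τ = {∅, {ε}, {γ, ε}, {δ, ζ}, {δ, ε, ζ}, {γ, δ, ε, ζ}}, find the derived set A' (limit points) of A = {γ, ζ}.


A' = {δ}

For each x ∈ X, list the open sets U ∈ τ with x ∈ U, then check whether U ∩ (A ∖ {x}) ≠ ∅ for every such U.
  x = γ: open {γ, ε} ∋ x has {γ, ε} ∩ (A ∖ {γ}) = ∅, so x is NOT a limit point.
  x = δ: opens ∋ x are {δ, ζ}, {δ, ε, ζ}, {γ, δ, ε, ζ}; each meets A ∖ {δ}, so x IS a limit point.
  x = ε: open {ε} ∋ x has {ε} ∩ (A ∖ {ε}) = ∅, so x is NOT a limit point.
  x = ζ: open {δ, ζ} ∋ x has {δ, ζ} ∩ (A ∖ {ζ}) = ∅, so x is NOT a limit point.
Collecting: A' = {δ}.


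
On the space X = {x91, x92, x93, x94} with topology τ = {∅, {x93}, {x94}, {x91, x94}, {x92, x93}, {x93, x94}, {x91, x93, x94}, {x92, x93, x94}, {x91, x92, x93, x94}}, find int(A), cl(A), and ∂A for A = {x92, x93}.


int(A) = {x92, x93}, cl(A) = {x92, x93}, ∂A = ∅.

Closed sets in (X, τ) are complements of opens:
  closed(X, τ) = {∅, {x91}, {x92}, {x91, x92}, {x91, x94}, {x92, x93}, {x91, x92, x93}, {x91, x92, x94}, {x91, x92, x93, x94}}.
int(A) = ⋃ {U ∈ τ : U ⊆ A}. Opens contained in A: ∅, {x93}, {x92, x93}.
Taking the union of these: int(A) = {x92, x93}.
cl(A) = ⋂ {C closed : A ⊆ C}. Closed sets containing A: {x92, x93}, {x91, x92, x93}, {x91, x92, x93, x94}.
Intersecting these: cl(A) = {x92, x93}.
∂A = cl(A) ∖ int(A) = {x92, x93} ∖ {x92, x93} = ∅.


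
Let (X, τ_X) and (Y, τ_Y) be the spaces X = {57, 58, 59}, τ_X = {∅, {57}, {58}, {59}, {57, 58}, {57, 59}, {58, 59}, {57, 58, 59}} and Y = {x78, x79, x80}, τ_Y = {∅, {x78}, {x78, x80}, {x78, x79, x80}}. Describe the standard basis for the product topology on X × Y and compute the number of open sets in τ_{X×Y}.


Basis B = {∅ × ∅, {57} × {x78}, {58} × {x78}, {59} × {x78}, {57} × {x78, x80}, {57, 58} × {x78}, {57, 59} × {x78}, {58} × {x78, x80}, {58, 59} × {x78}, {59} × {x78, x80}, {57} × {x78, x79, x80}, {57, 58, 59} × {x78}, {58} × {x78, x79, x80}, {59} × {x78, x79, x80}, {57, 58} × {x78, x80}, {57, 59} × {x78, x80}, {58, 59} × {x78, x80}, {57, 58} × {x78, x79, x80}, {57, 59} × {x78, x79, x80}, {57, 58, 59} × {x78, x80}, {58, 59} × {x78, x79, x80}, {57, 58, 59} × {x78, x79, x80}}; |τ_{X×Y}| = 64.

Enumerate products U × V with U ∈ τ_X, V ∈ τ_Y (deduplicated):
  ∅ × ∅ = {} (∅)
  {57} × {x78} = {(57,x78)}
  {58} × {x78} = {(58,x78)}
  {59} × {x78} = {(59,x78)}
  {57} × {x78, x80} = {(57,x78), (57,x80)}
  {57, 58} × {x78} = {(57,x78), (58,x78)}
  {57, 59} × {x78} = {(57,x78), (59,x78)}
  {58} × {x78, x80} = {(58,x78), (58,x80)}
  {58, 59} × {x78} = {(58,x78), (59,x78)}
  {59} × {x78, x80} = {(59,x78), (59,x80)}
  {57} × {x78, x79, x80} = {(57,x78), (57,x79), (57,x80)}
  {57, 58, 59} × {x78} = {(57,x78), (58,x78), (59,x78)}
  {58} × {x78, x79, x80} = {(58,x78), (58,x79), (58,x80)}
  {59} × {x78, x79, x80} = {(59,x78), (59,x79), (59,x80)}
  {57, 58} × {x78, x80} = {(57,x78), (57,x80), (58,x78), (58,x80)}
  {57, 59} × {x78, x80} = {(57,x78), (57,x80), (59,x78), (59,x80)}
  {58, 59} × {x78, x80} = {(58,x78), (58,x80), (59,x78), (59,x80)}
  {57, 58} × {x78, x79, x80} = {(57,x78), (57,x79), (57,x80), (58,x78), (58,x79), (58,x80)}
  {57, 59} × {x78, x79, x80} = {(57,x78), (57,x79), (57,x80), (59,x78), (59,x79), (59,x80)}
  {57, 58, 59} × {x78, x80} = {(57,x78), (57,x80), (58,x78), (58,x80), (59,x78), (59,x80)}
  {58, 59} × {x78, x79, x80} = {(58,x78), (58,x79), (58,x80), (59,x78), (59,x79), (59,x80)}
  {57, 58, 59} × {x78, x79, x80} = {(57,x78), (57,x79), (57,x80), (58,x78), (58,x79), (58,x80), (59,x78), (59,x79), (59,x80)}
These 22 distinct sets form the basis B.
Close under arbitrary unions to get τ_{X×Y}; counting gives |τ_{X×Y}| = 64.


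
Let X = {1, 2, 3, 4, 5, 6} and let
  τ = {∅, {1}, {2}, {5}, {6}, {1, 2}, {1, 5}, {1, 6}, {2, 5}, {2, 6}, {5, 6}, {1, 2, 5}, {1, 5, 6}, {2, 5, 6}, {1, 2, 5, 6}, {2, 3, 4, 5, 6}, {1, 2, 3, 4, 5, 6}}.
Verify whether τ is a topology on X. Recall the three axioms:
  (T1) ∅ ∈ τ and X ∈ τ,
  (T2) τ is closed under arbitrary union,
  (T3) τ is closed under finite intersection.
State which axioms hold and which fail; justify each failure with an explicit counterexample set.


τ is NOT a topology on X.

Axiom (T1): ∅ ∈ τ? Yes; X ∈ τ? Yes.
Axiom (T2/T3): check pairwise unions and intersections of members of τ.
Counterexample for (T2): {1} ∪ {2, 6} = {1, 2, 6} ∉ τ. Therefore τ is NOT a topology.


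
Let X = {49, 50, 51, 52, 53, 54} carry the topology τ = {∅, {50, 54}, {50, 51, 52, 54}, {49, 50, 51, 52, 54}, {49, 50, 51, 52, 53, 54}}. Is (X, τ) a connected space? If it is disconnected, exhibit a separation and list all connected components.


(X, τ) is connected.

Find clopen sets (U ∈ τ with X ∖ U ∈ τ):
  U = ∅, X ∖ U = {49, 50, 51, 52, 53, 54} — both open, so U is clopen.
  U = {49, 50, 51, 52, 53, 54}, X ∖ U = ∅ — both open, so U is clopen.
Only trivial clopens (∅ and X) exist, so (X, τ) is connected.
Compute connected components by grouping points that agree on all clopens:
  component: {49, 50, 51, 52, 53, 54}


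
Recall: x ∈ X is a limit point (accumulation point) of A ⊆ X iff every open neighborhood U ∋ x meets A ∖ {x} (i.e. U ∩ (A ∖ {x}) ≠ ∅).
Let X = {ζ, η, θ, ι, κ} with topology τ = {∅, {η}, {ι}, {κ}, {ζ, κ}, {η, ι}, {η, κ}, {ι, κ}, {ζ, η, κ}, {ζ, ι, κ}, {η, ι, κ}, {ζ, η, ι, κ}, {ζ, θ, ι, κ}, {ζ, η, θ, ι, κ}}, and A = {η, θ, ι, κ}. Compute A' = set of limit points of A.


A' = {ζ, θ}

For each x ∈ X, list the open sets U ∈ τ with x ∈ U, then check whether U ∩ (A ∖ {x}) ≠ ∅ for every such U.
  x = ζ: opens ∋ x are {ζ, κ}, {ζ, η, κ}, {ζ, ι, κ}, {ζ, η, ι, κ}, {ζ, θ, ι, κ}, {ζ, η, θ, ι, κ}; each meets A ∖ {ζ}, so x IS a limit point.
  x = η: open {η} ∋ x has {η} ∩ (A ∖ {η}) = ∅, so x is NOT a limit point.
  x = θ: opens ∋ x are {ζ, θ, ι, κ}, {ζ, η, θ, ι, κ}; each meets A ∖ {θ}, so x IS a limit point.
  x = ι: open {ι} ∋ x has {ι} ∩ (A ∖ {ι}) = ∅, so x is NOT a limit point.
  x = κ: open {κ} ∋ x has {κ} ∩ (A ∖ {κ}) = ∅, so x is NOT a limit point.
Collecting: A' = {ζ, θ}.


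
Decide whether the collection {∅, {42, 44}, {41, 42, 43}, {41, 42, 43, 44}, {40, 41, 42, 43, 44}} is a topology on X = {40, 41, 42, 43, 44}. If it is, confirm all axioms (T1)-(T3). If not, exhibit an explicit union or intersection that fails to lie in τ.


τ is NOT a topology on X.

Axiom (T1): ∅ ∈ τ? Yes; X ∈ τ? Yes.
Axiom (T2/T3): check pairwise unions and intersections of members of τ.
Counterexample for (T3): {42, 44} ∩ {41, 42, 43} = {42} ∉ τ. Therefore τ is NOT a topology.


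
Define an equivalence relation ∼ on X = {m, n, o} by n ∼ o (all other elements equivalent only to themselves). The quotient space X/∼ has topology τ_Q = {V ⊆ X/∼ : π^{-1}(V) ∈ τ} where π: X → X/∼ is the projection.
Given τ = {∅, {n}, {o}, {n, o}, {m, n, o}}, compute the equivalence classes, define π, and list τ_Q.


X/∼ = {[m], [n=o]}; |τ_Q| = 3.

Equivalence classes: [m], [n=o].
Quotient map π: X → X/∼ sends m ↦ [m], n ↦ [n=o], o ↦ [n=o].
For each subset V ⊆ X/∼, compute π^{-1}(V) ⊆ X and check whether π^{-1}(V) ∈ τ. V is open in τ_Q iff π^{-1}(V) ∈ τ.
  V = {}: π^{-1}(V) = ∅ ∈ τ ✓.
  V = {[m]}: π^{-1}(V) = {m} ∉ τ ✗.
  V = {[n=o]}: π^{-1}(V) = {n, o} ∈ τ ✓.
  V = {[m], [n=o]}: π^{-1}(V) = {m, n, o} ∈ τ ✓.
Open sets in the quotient: τ_Q = {{}, {[n=o]}, {[m], [n=o]}} (3 elements).


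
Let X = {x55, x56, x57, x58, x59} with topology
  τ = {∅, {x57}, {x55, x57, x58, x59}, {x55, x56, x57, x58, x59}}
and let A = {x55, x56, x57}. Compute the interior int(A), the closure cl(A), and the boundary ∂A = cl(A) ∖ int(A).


int(A) = {x57}, cl(A) = {x55, x56, x57, x58, x59}, ∂A = {x55, x56, x58, x59}.

Closed sets in (X, τ) are complements of opens:
  closed(X, τ) = {∅, {x56}, {x55, x56, x58, x59}, {x55, x56, x57, x58, x59}}.
int(A) = ⋃ {U ∈ τ : U ⊆ A}. Opens contained in A: ∅, {x57}.
Taking the union of these: int(A) = {x57}.
cl(A) = ⋂ {C closed : A ⊆ C}. Closed sets containing A: {x55, x56, x57, x58, x59}.
Intersecting these: cl(A) = {x55, x56, x57, x58, x59}.
∂A = cl(A) ∖ int(A) = {x55, x56, x57, x58, x59} ∖ {x57} = {x55, x56, x58, x59}.


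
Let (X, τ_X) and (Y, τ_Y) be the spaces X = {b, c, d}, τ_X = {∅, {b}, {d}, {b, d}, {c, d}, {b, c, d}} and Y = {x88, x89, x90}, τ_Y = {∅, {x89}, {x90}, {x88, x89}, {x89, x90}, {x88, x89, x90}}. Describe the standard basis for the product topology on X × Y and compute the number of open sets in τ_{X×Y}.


Basis B = {∅ × ∅, {b} × {x89}, {b} × {x90}, {d} × {x89}, {d} × {x90}, {b} × {x88, x89}, {b} × {x89, x90}, {b, d} × {x89}, {b, d} × {x90}, {c, d} × {x89}, {c, d} × {x90}, {d} × {x88, x89}, {d} × {x89, x90}, {b} × {x88, x89, x90}, {b, c, d} × {x89}, {b, c, d} × {x90}, {d} × {x88, x89, x90}, {b, d} × {x88, x89}, {b, d} × {x89, x90}, {c, d} × {x88, x89}, {c, d} × {x89, x90}, {b, d} × {x88, x89, x90}, {b, c, d} × {x88, x89}, {b, c, d} × {x89, x90}, {c, d} × {x88, x89, x90}, {b, c, d} × {x88, x89, x90}}; |τ_{X×Y}| = 108.

Enumerate products U × V with U ∈ τ_X, V ∈ τ_Y (deduplicated):
  ∅ × ∅ = {} (∅)
  {b} × {x89} = {(b,x89)}
  {b} × {x90} = {(b,x90)}
  {d} × {x89} = {(d,x89)}
  {d} × {x90} = {(d,x90)}
  {b} × {x88, x89} = {(b,x88), (b,x89)}
  {b} × {x89, x90} = {(b,x89), (b,x90)}
  {b, d} × {x89} = {(b,x89), (d,x89)}
  {b, d} × {x90} = {(b,x90), (d,x90)}
  {c, d} × {x89} = {(c,x89), (d,x89)}
  {c, d} × {x90} = {(c,x90), (d,x90)}
  {d} × {x88, x89} = {(d,x88), (d,x89)}
  {d} × {x89, x90} = {(d,x89), (d,x90)}
  {b} × {x88, x89, x90} = {(b,x88), (b,x89), (b,x90)}
  {b, c, d} × {x89} = {(b,x89), (c,x89), (d,x89)}
  {b, c, d} × {x90} = {(b,x90), (c,x90), (d,x90)}
  {d} × {x88, x89, x90} = {(d,x88), (d,x89), (d,x90)}
  {b, d} × {x88, x89} = {(b,x88), (b,x89), (d,x88), (d,x89)}
  {b, d} × {x89, x90} = {(b,x89), (b,x90), (d,x89), (d,x90)}
  {c, d} × {x88, x89} = {(c,x88), (c,x89), (d,x88), (d,x89)}
  {c, d} × {x89, x90} = {(c,x89), (c,x90), (d,x89), (d,x90)}
  {b, d} × {x88, x89, x90} = {(b,x88), (b,x89), (b,x90), (d,x88), (d,x89), (d,x90)}
  {b, c, d} × {x88, x89} = {(b,x88), (b,x89), (c,x88), (c,x89), (d,x88), (d,x89)}
  {b, c, d} × {x89, x90} = {(b,x89), (b,x90), (c,x89), (c,x90), (d,x89), (d,x90)}
  {c, d} × {x88, x89, x90} = {(c,x88), (c,x89), (c,x90), (d,x88), (d,x89), (d,x90)}
  {b, c, d} × {x88, x89, x90} = {(b,x88), (b,x89), (b,x90), (c,x88), (c,x89), (c,x90), (d,x88), (d,x89), (d,x90)}
These 26 distinct sets form the basis B.
Close under arbitrary unions to get τ_{X×Y}; counting gives |τ_{X×Y}| = 108.


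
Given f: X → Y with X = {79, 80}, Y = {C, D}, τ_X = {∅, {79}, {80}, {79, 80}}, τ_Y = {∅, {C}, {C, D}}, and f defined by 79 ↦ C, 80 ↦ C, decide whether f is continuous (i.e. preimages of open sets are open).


f IS continuous.

Compute f^{-1}(U) for each U ∈ τ_Y:
  U = ∅: f^{-1}(U) = ∅ ∈ τ_X ✓.
  U = {C}: f^{-1}(U) = {79, 80} ∈ τ_X ✓.
  U = {C, D}: f^{-1}(U) = {79, 80} ∈ τ_X ✓.
Every preimage lies in τ_X, so f IS continuous.


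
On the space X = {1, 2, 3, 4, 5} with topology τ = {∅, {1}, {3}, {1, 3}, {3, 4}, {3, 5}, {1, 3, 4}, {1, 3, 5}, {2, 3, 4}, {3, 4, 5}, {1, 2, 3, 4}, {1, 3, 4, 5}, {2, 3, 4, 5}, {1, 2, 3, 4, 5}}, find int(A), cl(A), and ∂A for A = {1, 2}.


int(A) = {1}, cl(A) = {1, 2}, ∂A = {2}.

Closed sets in (X, τ) are complements of opens:
  closed(X, τ) = {∅, {1}, {2}, {5}, {1, 2}, {1, 5}, {2, 4}, {2, 5}, {1, 2, 4}, {1, 2, 5}, {2, 4, 5}, {1, 2, 4, 5}, {2, 3, 4, 5}, {1, 2, 3, 4, 5}}.
int(A) = ⋃ {U ∈ τ : U ⊆ A}. Opens contained in A: ∅, {1}.
Taking the union of these: int(A) = {1}.
cl(A) = ⋂ {C closed : A ⊆ C}. Closed sets containing A: {1, 2}, {1, 2, 4}, {1, 2, 5}, {1, 2, 4, 5}, {1, 2, 3, 4, 5}.
Intersecting these: cl(A) = {1, 2}.
∂A = cl(A) ∖ int(A) = {1, 2} ∖ {1} = {2}.


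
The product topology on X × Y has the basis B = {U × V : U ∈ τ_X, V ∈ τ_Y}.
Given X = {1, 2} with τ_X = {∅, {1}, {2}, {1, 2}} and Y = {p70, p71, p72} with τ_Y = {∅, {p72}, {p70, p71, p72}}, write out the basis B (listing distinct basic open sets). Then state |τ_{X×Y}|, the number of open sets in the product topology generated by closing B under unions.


Basis B = {∅ × ∅, {1} × {p72}, {2} × {p72}, {1, 2} × {p72}, {1} × {p70, p71, p72}, {2} × {p70, p71, p72}, {1, 2} × {p70, p71, p72}}; |τ_{X×Y}| = 9.

Enumerate products U × V with U ∈ τ_X, V ∈ τ_Y (deduplicated):
  ∅ × ∅ = {} (∅)
  {1} × {p72} = {(1,p72)}
  {2} × {p72} = {(2,p72)}
  {1, 2} × {p72} = {(1,p72), (2,p72)}
  {1} × {p70, p71, p72} = {(1,p70), (1,p71), (1,p72)}
  {2} × {p70, p71, p72} = {(2,p70), (2,p71), (2,p72)}
  {1, 2} × {p70, p71, p72} = {(1,p70), (1,p71), (1,p72), (2,p70), (2,p71), (2,p72)}
These 7 distinct sets form the basis B.
Close under arbitrary unions to get τ_{X×Y}; counting gives |τ_{X×Y}| = 9.


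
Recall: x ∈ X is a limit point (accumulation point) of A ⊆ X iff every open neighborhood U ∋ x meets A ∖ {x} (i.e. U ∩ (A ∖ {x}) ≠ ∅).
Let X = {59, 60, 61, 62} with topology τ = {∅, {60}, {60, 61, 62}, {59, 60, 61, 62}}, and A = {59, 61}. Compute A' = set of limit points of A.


A' = {59, 62}

For each x ∈ X, list the open sets U ∈ τ with x ∈ U, then check whether U ∩ (A ∖ {x}) ≠ ∅ for every such U.
  x = 59: opens ∋ x are {59, 60, 61, 62}; each meets A ∖ {59}, so x IS a limit point.
  x = 60: open {60} ∋ x has {60} ∩ (A ∖ {60}) = ∅, so x is NOT a limit point.
  x = 61: open {60, 61, 62} ∋ x has {60, 61, 62} ∩ (A ∖ {61}) = ∅, so x is NOT a limit point.
  x = 62: opens ∋ x are {60, 61, 62}, {59, 60, 61, 62}; each meets A ∖ {62}, so x IS a limit point.
Collecting: A' = {59, 62}.


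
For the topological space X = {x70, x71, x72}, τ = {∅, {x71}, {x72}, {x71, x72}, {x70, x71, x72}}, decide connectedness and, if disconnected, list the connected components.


(X, τ) is connected.

Find clopen sets (U ∈ τ with X ∖ U ∈ τ):
  U = ∅, X ∖ U = {x70, x71, x72} — both open, so U is clopen.
  U = {x70, x71, x72}, X ∖ U = ∅ — both open, so U is clopen.
Only trivial clopens (∅ and X) exist, so (X, τ) is connected.
Compute connected components by grouping points that agree on all clopens:
  component: {x70, x71, x72}


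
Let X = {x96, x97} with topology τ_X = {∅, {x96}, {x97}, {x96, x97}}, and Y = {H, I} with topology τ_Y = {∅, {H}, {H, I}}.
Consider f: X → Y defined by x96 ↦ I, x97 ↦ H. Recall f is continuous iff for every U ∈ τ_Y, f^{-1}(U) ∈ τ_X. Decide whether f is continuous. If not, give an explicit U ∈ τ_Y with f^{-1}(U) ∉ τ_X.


f IS continuous.

Compute f^{-1}(U) for each U ∈ τ_Y:
  U = ∅: f^{-1}(U) = ∅ ∈ τ_X ✓.
  U = {H}: f^{-1}(U) = {x97} ∈ τ_X ✓.
  U = {H, I}: f^{-1}(U) = {x96, x97} ∈ τ_X ✓.
Every preimage lies in τ_X, so f IS continuous.


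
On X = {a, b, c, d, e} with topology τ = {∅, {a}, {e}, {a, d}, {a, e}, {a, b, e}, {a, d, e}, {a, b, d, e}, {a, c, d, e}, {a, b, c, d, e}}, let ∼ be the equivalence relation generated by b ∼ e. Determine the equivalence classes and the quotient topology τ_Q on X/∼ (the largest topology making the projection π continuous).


X/∼ = {[a], [b=e], [c], [d]}; |τ_Q| = 6.

Equivalence classes: [a], [b=e], [c], [d].
Quotient map π: X → X/∼ sends a ↦ [a], b ↦ [b=e], c ↦ [c], d ↦ [d], e ↦ [b=e].
For each subset V ⊆ X/∼, compute π^{-1}(V) ⊆ X and check whether π^{-1}(V) ∈ τ. V is open in τ_Q iff π^{-1}(V) ∈ τ.
  V = {}: π^{-1}(V) = ∅ ∈ τ ✓.
  V = {[a]}: π^{-1}(V) = {a} ∈ τ ✓.
  V = {[b=e]}: π^{-1}(V) = {b, e} ∉ τ ✗.
  V = {[a], [b=e]}: π^{-1}(V) = {a, b, e} ∈ τ ✓.
  V = {[c]}: π^{-1}(V) = {c} ∉ τ ✗.
  V = {[a], [c]}: π^{-1}(V) = {a, c} ∉ τ ✗.
  V = {[b=e], [c]}: π^{-1}(V) = {b, c, e} ∉ τ ✗.
  V = {[a], [b=e], [c]}: π^{-1}(V) = {a, b, c, e} ∉ τ ✗.
  V = {[d]}: π^{-1}(V) = {d} ∉ τ ✗.
  V = {[a], [d]}: π^{-1}(V) = {a, d} ∈ τ ✓.
  V = {[b=e], [d]}: π^{-1}(V) = {b, d, e} ∉ τ ✗.
  V = {[a], [b=e], [d]}: π^{-1}(V) = {a, b, d, e} ∈ τ ✓.
  V = {[c], [d]}: π^{-1}(V) = {c, d} ∉ τ ✗.
  V = {[a], [c], [d]}: π^{-1}(V) = {a, c, d} ∉ τ ✗.
  V = {[b=e], [c], [d]}: π^{-1}(V) = {b, c, d, e} ∉ τ ✗.
  V = {[a], [b=e], [c], [d]}: π^{-1}(V) = {a, b, c, d, e} ∈ τ ✓.
Open sets in the quotient: τ_Q = {{}, {[a]}, {[a], [b=e]}, {[a], [d]}, {[a], [b=e], [d]}, {[a], [b=e], [c], [d]}} (6 elements).


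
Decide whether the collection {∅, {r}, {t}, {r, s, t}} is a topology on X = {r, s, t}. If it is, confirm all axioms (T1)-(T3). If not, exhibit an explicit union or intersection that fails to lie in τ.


τ is NOT a topology on X.

Axiom (T1): ∅ ∈ τ? Yes; X ∈ τ? Yes.
Axiom (T2/T3): check pairwise unions and intersections of members of τ.
Counterexample for (T2): {r} ∪ {t} = {r, t} ∉ τ. Therefore τ is NOT a topology.


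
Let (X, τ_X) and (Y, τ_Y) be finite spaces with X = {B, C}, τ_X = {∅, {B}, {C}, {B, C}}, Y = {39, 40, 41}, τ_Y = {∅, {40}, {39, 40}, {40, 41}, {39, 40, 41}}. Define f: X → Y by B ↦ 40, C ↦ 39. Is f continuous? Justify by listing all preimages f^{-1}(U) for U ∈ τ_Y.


f IS continuous.

Compute f^{-1}(U) for each U ∈ τ_Y:
  U = ∅: f^{-1}(U) = ∅ ∈ τ_X ✓.
  U = {40}: f^{-1}(U) = {B} ∈ τ_X ✓.
  U = {39, 40}: f^{-1}(U) = {B, C} ∈ τ_X ✓.
  U = {40, 41}: f^{-1}(U) = {B} ∈ τ_X ✓.
  U = {39, 40, 41}: f^{-1}(U) = {B, C} ∈ τ_X ✓.
Every preimage lies in τ_X, so f IS continuous.


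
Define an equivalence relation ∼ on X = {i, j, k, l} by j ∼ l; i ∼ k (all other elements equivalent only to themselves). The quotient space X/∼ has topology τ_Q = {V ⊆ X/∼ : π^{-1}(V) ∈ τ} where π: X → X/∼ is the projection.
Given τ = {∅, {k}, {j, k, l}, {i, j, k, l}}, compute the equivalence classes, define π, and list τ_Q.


X/∼ = {[i=k], [j=l]}; |τ_Q| = 2.

Equivalence classes: [i=k], [j=l].
Quotient map π: X → X/∼ sends i ↦ [i=k], j ↦ [j=l], k ↦ [i=k], l ↦ [j=l].
For each subset V ⊆ X/∼, compute π^{-1}(V) ⊆ X and check whether π^{-1}(V) ∈ τ. V is open in τ_Q iff π^{-1}(V) ∈ τ.
  V = {}: π^{-1}(V) = ∅ ∈ τ ✓.
  V = {[i=k]}: π^{-1}(V) = {i, k} ∉ τ ✗.
  V = {[j=l]}: π^{-1}(V) = {j, l} ∉ τ ✗.
  V = {[i=k], [j=l]}: π^{-1}(V) = {i, j, k, l} ∈ τ ✓.
Open sets in the quotient: τ_Q = {{}, {[i=k], [j=l]}} (2 elements).


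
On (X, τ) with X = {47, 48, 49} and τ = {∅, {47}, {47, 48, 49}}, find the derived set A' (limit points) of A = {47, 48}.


A' = {48, 49}

For each x ∈ X, list the open sets U ∈ τ with x ∈ U, then check whether U ∩ (A ∖ {x}) ≠ ∅ for every such U.
  x = 47: open {47} ∋ x has {47} ∩ (A ∖ {47}) = ∅, so x is NOT a limit point.
  x = 48: opens ∋ x are {47, 48, 49}; each meets A ∖ {48}, so x IS a limit point.
  x = 49: opens ∋ x are {47, 48, 49}; each meets A ∖ {49}, so x IS a limit point.
Collecting: A' = {48, 49}.


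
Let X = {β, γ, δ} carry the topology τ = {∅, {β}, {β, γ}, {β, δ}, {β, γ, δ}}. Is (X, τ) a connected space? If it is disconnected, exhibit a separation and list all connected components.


(X, τ) is connected.

Find clopen sets (U ∈ τ with X ∖ U ∈ τ):
  U = ∅, X ∖ U = {β, γ, δ} — both open, so U is clopen.
  U = {β, γ, δ}, X ∖ U = ∅ — both open, so U is clopen.
Only trivial clopens (∅ and X) exist, so (X, τ) is connected.
Compute connected components by grouping points that agree on all clopens:
  component: {β, γ, δ}


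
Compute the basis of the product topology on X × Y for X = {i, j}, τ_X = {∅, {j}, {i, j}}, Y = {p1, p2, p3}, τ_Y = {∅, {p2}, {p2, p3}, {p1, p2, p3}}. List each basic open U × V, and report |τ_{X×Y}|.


Basis B = {∅ × ∅, {j} × {p2}, {i, j} × {p2}, {j} × {p2, p3}, {j} × {p1, p2, p3}, {i, j} × {p2, p3}, {i, j} × {p1, p2, p3}}; |τ_{X×Y}| = 10.

Enumerate products U × V with U ∈ τ_X, V ∈ τ_Y (deduplicated):
  ∅ × ∅ = {} (∅)
  {j} × {p2} = {(j,p2)}
  {i, j} × {p2} = {(i,p2), (j,p2)}
  {j} × {p2, p3} = {(j,p2), (j,p3)}
  {j} × {p1, p2, p3} = {(j,p1), (j,p2), (j,p3)}
  {i, j} × {p2, p3} = {(i,p2), (i,p3), (j,p2), (j,p3)}
  {i, j} × {p1, p2, p3} = {(i,p1), (i,p2), (i,p3), (j,p1), (j,p2), (j,p3)}
These 7 distinct sets form the basis B.
Close under arbitrary unions to get τ_{X×Y}; counting gives |τ_{X×Y}| = 10.


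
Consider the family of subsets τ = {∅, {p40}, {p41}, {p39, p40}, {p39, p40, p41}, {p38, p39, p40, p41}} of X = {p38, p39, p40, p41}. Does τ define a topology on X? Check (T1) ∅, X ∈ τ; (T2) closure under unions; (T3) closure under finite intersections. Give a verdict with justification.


τ is NOT a topology on X.

Axiom (T1): ∅ ∈ τ? Yes; X ∈ τ? Yes.
Axiom (T2/T3): check pairwise unions and intersections of members of τ.
Counterexample for (T2): {p40} ∪ {p41} = {p40, p41} ∉ τ. Therefore τ is NOT a topology.


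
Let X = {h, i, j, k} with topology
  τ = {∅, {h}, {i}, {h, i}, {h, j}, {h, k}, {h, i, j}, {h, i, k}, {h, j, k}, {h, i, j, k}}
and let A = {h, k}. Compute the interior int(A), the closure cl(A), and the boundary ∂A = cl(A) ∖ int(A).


int(A) = {h, k}, cl(A) = {h, j, k}, ∂A = {j}.

Closed sets in (X, τ) are complements of opens:
  closed(X, τ) = {∅, {i}, {j}, {k}, {i, j}, {i, k}, {j, k}, {h, j, k}, {i, j, k}, {h, i, j, k}}.
int(A) = ⋃ {U ∈ τ : U ⊆ A}. Opens contained in A: ∅, {h}, {h, k}.
Taking the union of these: int(A) = {h, k}.
cl(A) = ⋂ {C closed : A ⊆ C}. Closed sets containing A: {h, j, k}, {h, i, j, k}.
Intersecting these: cl(A) = {h, j, k}.
∂A = cl(A) ∖ int(A) = {h, j, k} ∖ {h, k} = {j}.


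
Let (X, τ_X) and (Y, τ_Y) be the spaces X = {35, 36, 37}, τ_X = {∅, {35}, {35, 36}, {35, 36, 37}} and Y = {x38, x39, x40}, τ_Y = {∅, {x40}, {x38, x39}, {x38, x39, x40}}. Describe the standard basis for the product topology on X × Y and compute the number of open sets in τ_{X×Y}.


Basis B = {∅ × ∅, {35} × {x40}, {35} × {x38, x39}, {35, 36} × {x40}, {35} × {x38, x39, x40}, {35, 36, 37} × {x40}, {35, 36} × {x38, x39}, {35, 36} × {x38, x39, x40}, {35, 36, 37} × {x38, x39}, {35, 36, 37} × {x38, x39, x40}}; |τ_{X×Y}| = 16.

Enumerate products U × V with U ∈ τ_X, V ∈ τ_Y (deduplicated):
  ∅ × ∅ = {} (∅)
  {35} × {x40} = {(35,x40)}
  {35} × {x38, x39} = {(35,x38), (35,x39)}
  {35, 36} × {x40} = {(35,x40), (36,x40)}
  {35} × {x38, x39, x40} = {(35,x38), (35,x39), (35,x40)}
  {35, 36, 37} × {x40} = {(35,x40), (36,x40), (37,x40)}
  {35, 36} × {x38, x39} = {(35,x38), (35,x39), (36,x38), (36,x39)}
  {35, 36} × {x38, x39, x40} = {(35,x38), (35,x39), (35,x40), (36,x38), (36,x39), (36,x40)}
  {35, 36, 37} × {x38, x39} = {(35,x38), (35,x39), (36,x38), (36,x39), (37,x38), (37,x39)}
  {35, 36, 37} × {x38, x39, x40} = {(35,x38), (35,x39), (35,x40), (36,x38), (36,x39), (36,x40), (37,x38), (37,x39), (37,x40)}
These 10 distinct sets form the basis B.
Close under arbitrary unions to get τ_{X×Y}; counting gives |τ_{X×Y}| = 16.


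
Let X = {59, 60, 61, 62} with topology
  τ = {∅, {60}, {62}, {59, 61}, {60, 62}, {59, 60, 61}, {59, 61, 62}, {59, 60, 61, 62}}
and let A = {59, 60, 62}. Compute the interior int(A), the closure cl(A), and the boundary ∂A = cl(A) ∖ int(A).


int(A) = {60, 62}, cl(A) = {59, 60, 61, 62}, ∂A = {59, 61}.

Closed sets in (X, τ) are complements of opens:
  closed(X, τ) = {∅, {60}, {62}, {59, 61}, {60, 62}, {59, 60, 61}, {59, 61, 62}, {59, 60, 61, 62}}.
int(A) = ⋃ {U ∈ τ : U ⊆ A}. Opens contained in A: ∅, {60}, {62}, {60, 62}.
Taking the union of these: int(A) = {60, 62}.
cl(A) = ⋂ {C closed : A ⊆ C}. Closed sets containing A: {59, 60, 61, 62}.
Intersecting these: cl(A) = {59, 60, 61, 62}.
∂A = cl(A) ∖ int(A) = {59, 60, 61, 62} ∖ {60, 62} = {59, 61}.


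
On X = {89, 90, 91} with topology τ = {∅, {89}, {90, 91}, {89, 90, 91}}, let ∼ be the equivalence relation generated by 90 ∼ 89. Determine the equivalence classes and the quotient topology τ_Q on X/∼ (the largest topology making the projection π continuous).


X/∼ = {[89=90], [91]}; |τ_Q| = 2.

Equivalence classes: [89=90], [91].
Quotient map π: X → X/∼ sends 89 ↦ [89=90], 90 ↦ [89=90], 91 ↦ [91].
For each subset V ⊆ X/∼, compute π^{-1}(V) ⊆ X and check whether π^{-1}(V) ∈ τ. V is open in τ_Q iff π^{-1}(V) ∈ τ.
  V = {}: π^{-1}(V) = ∅ ∈ τ ✓.
  V = {[89=90]}: π^{-1}(V) = {89, 90} ∉ τ ✗.
  V = {[91]}: π^{-1}(V) = {91} ∉ τ ✗.
  V = {[89=90], [91]}: π^{-1}(V) = {89, 90, 91} ∈ τ ✓.
Open sets in the quotient: τ_Q = {{}, {[89=90], [91]}} (2 elements).


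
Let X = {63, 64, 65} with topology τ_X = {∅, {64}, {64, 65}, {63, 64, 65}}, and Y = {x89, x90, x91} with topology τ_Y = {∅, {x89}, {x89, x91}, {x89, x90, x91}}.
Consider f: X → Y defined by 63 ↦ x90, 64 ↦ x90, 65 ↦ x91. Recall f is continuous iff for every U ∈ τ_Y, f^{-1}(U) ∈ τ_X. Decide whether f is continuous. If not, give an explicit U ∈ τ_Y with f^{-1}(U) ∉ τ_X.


f is NOT continuous.

Compute f^{-1}(U) for each U ∈ τ_Y:
  U = ∅: f^{-1}(U) = ∅ ∈ τ_X ✓.
  U = {x89}: f^{-1}(U) = ∅ ∈ τ_X ✓.
  U = {x89, x91}: f^{-1}(U) = {65} ∉ τ_X ✗.
  U = {x89, x90, x91}: f^{-1}(U) = {63, 64, 65} ∈ τ_X ✓.
Found U = {x89, x91} with f^{-1}(U) = {65} not in τ_X. Therefore f is NOT continuous.


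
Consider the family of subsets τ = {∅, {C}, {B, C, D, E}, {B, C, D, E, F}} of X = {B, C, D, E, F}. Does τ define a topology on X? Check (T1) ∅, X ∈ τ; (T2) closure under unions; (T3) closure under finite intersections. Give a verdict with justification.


τ IS a topology on X.

Axiom (T1): ∅ ∈ τ? Yes; X ∈ τ? Yes.
Axiom (T2/T3): check pairwise unions and intersections of members of τ.
All pairwise intersections and unions checked — each lies in τ. Therefore τ satisfies (T1), (T2), (T3): it IS a topology on X.


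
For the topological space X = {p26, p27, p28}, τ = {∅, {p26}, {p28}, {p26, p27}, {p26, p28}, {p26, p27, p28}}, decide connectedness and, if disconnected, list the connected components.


(X, τ) is disconnected; components = [{p28}, {p26, p27}].

Find clopen sets (U ∈ τ with X ∖ U ∈ τ):
  U = ∅, X ∖ U = {p26, p27, p28} — both open, so U is clopen.
  U = {p28}, X ∖ U = {p26, p27} — both open, so U is clopen.
  U = {p26, p27}, X ∖ U = {p28} — both open, so U is clopen.
  U = {p26, p27, p28}, X ∖ U = ∅ — both open, so U is clopen.
Nontrivial clopen(s) exist: e.g. {p26, p27}. So (X, τ) is disconnected.
Compute connected components by grouping points that agree on all clopens:
  component: {p28}
  component: {p26, p27}


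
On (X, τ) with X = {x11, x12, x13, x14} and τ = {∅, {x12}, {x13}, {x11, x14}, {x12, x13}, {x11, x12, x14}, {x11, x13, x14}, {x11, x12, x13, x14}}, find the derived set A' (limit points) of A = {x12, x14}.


A' = {x11}

For each x ∈ X, list the open sets U ∈ τ with x ∈ U, then check whether U ∩ (A ∖ {x}) ≠ ∅ for every such U.
  x = x11: opens ∋ x are {x11, x14}, {x11, x12, x14}, {x11, x13, x14}, {x11, x12, x13, x14}; each meets A ∖ {x11}, so x IS a limit point.
  x = x12: open {x12} ∋ x has {x12} ∩ (A ∖ {x12}) = ∅, so x is NOT a limit point.
  x = x13: open {x13} ∋ x has {x13} ∩ (A ∖ {x13}) = ∅, so x is NOT a limit point.
  x = x14: open {x11, x14} ∋ x has {x11, x14} ∩ (A ∖ {x14}) = ∅, so x is NOT a limit point.
Collecting: A' = {x11}.


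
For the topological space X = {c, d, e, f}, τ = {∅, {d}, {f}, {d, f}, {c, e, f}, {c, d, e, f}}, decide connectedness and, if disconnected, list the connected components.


(X, τ) is disconnected; components = [{d}, {c, e, f}].

Find clopen sets (U ∈ τ with X ∖ U ∈ τ):
  U = ∅, X ∖ U = {c, d, e, f} — both open, so U is clopen.
  U = {d}, X ∖ U = {c, e, f} — both open, so U is clopen.
  U = {c, e, f}, X ∖ U = {d} — both open, so U is clopen.
  U = {c, d, e, f}, X ∖ U = ∅ — both open, so U is clopen.
Nontrivial clopen(s) exist: e.g. {c, e, f}. So (X, τ) is disconnected.
Compute connected components by grouping points that agree on all clopens:
  component: {d}
  component: {c, e, f}


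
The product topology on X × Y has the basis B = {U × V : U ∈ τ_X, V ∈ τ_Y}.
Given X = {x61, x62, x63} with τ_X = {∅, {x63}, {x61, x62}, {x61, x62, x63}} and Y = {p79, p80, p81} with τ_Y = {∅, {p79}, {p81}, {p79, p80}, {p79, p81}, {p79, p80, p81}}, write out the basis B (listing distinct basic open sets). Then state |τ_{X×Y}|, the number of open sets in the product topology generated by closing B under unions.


Basis B = {∅ × ∅, {x63} × {p79}, {x63} × {p81}, {x61, x62} × {p79}, {x61, x62} × {p81}, {x63} × {p79, p80}, {x63} × {p79, p81}, {x61, x62, x63} × {p79}, {x61, x62, x63} × {p81}, {x63} × {p79, p80, p81}, {x61, x62} × {p79, p80}, {x61, x62} × {p79, p81}, {x61, x62} × {p79, p80, p81}, {x61, x62, x63} × {p79, p80}, {x61, x62, x63} × {p79, p81}, {x61, x62, x63} × {p79, p80, p81}}; |τ_{X×Y}| = 36.

Enumerate products U × V with U ∈ τ_X, V ∈ τ_Y (deduplicated):
  ∅ × ∅ = {} (∅)
  {x63} × {p79} = {(x63,p79)}
  {x63} × {p81} = {(x63,p81)}
  {x61, x62} × {p79} = {(x61,p79), (x62,p79)}
  {x61, x62} × {p81} = {(x61,p81), (x62,p81)}
  {x63} × {p79, p80} = {(x63,p79), (x63,p80)}
  {x63} × {p79, p81} = {(x63,p79), (x63,p81)}
  {x61, x62, x63} × {p79} = {(x61,p79), (x62,p79), (x63,p79)}
  {x61, x62, x63} × {p81} = {(x61,p81), (x62,p81), (x63,p81)}
  {x63} × {p79, p80, p81} = {(x63,p79), (x63,p80), (x63,p81)}
  {x61, x62} × {p79, p80} = {(x61,p79), (x61,p80), (x62,p79), (x62,p80)}
  {x61, x62} × {p79, p81} = {(x61,p79), (x61,p81), (x62,p79), (x62,p81)}
  {x61, x62} × {p79, p80, p81} = {(x61,p79), (x61,p80), (x61,p81), (x62,p79), (x62,p80), (x62,p81)}
  {x61, x62, x63} × {p79, p80} = {(x61,p79), (x61,p80), (x62,p79), (x62,p80), (x63,p79), (x63,p80)}
  {x61, x62, x63} × {p79, p81} = {(x61,p79), (x61,p81), (x62,p79), (x62,p81), (x63,p79), (x63,p81)}
  {x61, x62, x63} × {p79, p80, p81} = {(x61,p79), (x61,p80), (x61,p81), (x62,p79), (x62,p80), (x62,p81), (x63,p79), (x63,p80), (x63,p81)}
These 16 distinct sets form the basis B.
Close under arbitrary unions to get τ_{X×Y}; counting gives |τ_{X×Y}| = 36.


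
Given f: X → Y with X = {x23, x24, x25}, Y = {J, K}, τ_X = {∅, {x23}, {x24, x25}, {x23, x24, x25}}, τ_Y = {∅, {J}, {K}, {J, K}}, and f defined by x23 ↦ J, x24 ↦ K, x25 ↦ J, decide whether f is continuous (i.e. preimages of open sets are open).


f is NOT continuous.

Compute f^{-1}(U) for each U ∈ τ_Y:
  U = ∅: f^{-1}(U) = ∅ ∈ τ_X ✓.
  U = {J}: f^{-1}(U) = {x23, x25} ∉ τ_X ✗.
  U = {K}: f^{-1}(U) = {x24} ∉ τ_X ✗.
  U = {J, K}: f^{-1}(U) = {x23, x24, x25} ∈ τ_X ✓.
Found U = {J} with f^{-1}(U) = {x23, x25} not in τ_X. Therefore f is NOT continuous.


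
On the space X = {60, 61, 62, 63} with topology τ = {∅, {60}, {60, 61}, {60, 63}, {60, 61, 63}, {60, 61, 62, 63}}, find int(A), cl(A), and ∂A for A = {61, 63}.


int(A) = ∅, cl(A) = {61, 62, 63}, ∂A = {61, 62, 63}.

Closed sets in (X, τ) are complements of opens:
  closed(X, τ) = {∅, {62}, {61, 62}, {62, 63}, {61, 62, 63}, {60, 61, 62, 63}}.
int(A) = ⋃ {U ∈ τ : U ⊆ A}. Opens contained in A: ∅.
Taking the union of these: int(A) = ∅.
cl(A) = ⋂ {C closed : A ⊆ C}. Closed sets containing A: {61, 62, 63}, {60, 61, 62, 63}.
Intersecting these: cl(A) = {61, 62, 63}.
∂A = cl(A) ∖ int(A) = {61, 62, 63} ∖ ∅ = {61, 62, 63}.


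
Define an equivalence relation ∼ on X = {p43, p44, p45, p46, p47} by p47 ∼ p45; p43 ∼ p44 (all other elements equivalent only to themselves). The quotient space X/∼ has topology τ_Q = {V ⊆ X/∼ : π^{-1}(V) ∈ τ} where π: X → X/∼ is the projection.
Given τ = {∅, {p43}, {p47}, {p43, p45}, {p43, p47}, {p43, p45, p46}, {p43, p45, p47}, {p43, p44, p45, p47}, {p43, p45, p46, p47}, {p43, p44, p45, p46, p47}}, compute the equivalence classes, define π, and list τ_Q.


X/∼ = {[p43=p44], [p45=p47], [p46]}; |τ_Q| = 3.

Equivalence classes: [p43=p44], [p45=p47], [p46].
Quotient map π: X → X/∼ sends p43 ↦ [p43=p44], p44 ↦ [p43=p44], p45 ↦ [p45=p47], p46 ↦ [p46], p47 ↦ [p45=p47].
For each subset V ⊆ X/∼, compute π^{-1}(V) ⊆ X and check whether π^{-1}(V) ∈ τ. V is open in τ_Q iff π^{-1}(V) ∈ τ.
  V = {}: π^{-1}(V) = ∅ ∈ τ ✓.
  V = {[p43=p44]}: π^{-1}(V) = {p43, p44} ∉ τ ✗.
  V = {[p45=p47]}: π^{-1}(V) = {p45, p47} ∉ τ ✗.
  V = {[p43=p44], [p45=p47]}: π^{-1}(V) = {p43, p44, p45, p47} ∈ τ ✓.
  V = {[p46]}: π^{-1}(V) = {p46} ∉ τ ✗.
  V = {[p43=p44], [p46]}: π^{-1}(V) = {p43, p44, p46} ∉ τ ✗.
  V = {[p45=p47], [p46]}: π^{-1}(V) = {p45, p46, p47} ∉ τ ✗.
  V = {[p43=p44], [p45=p47], [p46]}: π^{-1}(V) = {p43, p44, p45, p46, p47} ∈ τ ✓.
Open sets in the quotient: τ_Q = {{}, {[p43=p44], [p45=p47]}, {[p43=p44], [p45=p47], [p46]}} (3 elements).


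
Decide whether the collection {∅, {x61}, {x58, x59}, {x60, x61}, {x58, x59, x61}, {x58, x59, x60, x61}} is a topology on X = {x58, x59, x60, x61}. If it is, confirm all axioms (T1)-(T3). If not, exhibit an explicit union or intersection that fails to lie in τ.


τ IS a topology on X.

Axiom (T1): ∅ ∈ τ? Yes; X ∈ τ? Yes.
Axiom (T2/T3): check pairwise unions and intersections of members of τ.
All pairwise intersections and unions checked — each lies in τ. Therefore τ satisfies (T1), (T2), (T3): it IS a topology on X.


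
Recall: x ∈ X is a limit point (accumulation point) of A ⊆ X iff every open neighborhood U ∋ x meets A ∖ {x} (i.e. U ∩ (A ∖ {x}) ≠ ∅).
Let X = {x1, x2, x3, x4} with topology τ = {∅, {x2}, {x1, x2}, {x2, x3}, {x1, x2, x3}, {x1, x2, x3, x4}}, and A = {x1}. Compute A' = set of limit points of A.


A' = {x4}

For each x ∈ X, list the open sets U ∈ τ with x ∈ U, then check whether U ∩ (A ∖ {x}) ≠ ∅ for every such U.
  x = x1: open {x1, x2} ∋ x has {x1, x2} ∩ (A ∖ {x1}) = ∅, so x is NOT a limit point.
  x = x2: open {x2} ∋ x has {x2} ∩ (A ∖ {x2}) = ∅, so x is NOT a limit point.
  x = x3: open {x2, x3} ∋ x has {x2, x3} ∩ (A ∖ {x3}) = ∅, so x is NOT a limit point.
  x = x4: opens ∋ x are {x1, x2, x3, x4}; each meets A ∖ {x4}, so x IS a limit point.
Collecting: A' = {x4}.


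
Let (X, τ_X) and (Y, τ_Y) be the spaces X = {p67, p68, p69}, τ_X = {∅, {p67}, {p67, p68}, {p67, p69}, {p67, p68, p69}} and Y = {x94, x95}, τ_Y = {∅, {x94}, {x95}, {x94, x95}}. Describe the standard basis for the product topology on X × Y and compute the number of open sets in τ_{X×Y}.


Basis B = {∅ × ∅, {p67} × {x94}, {p67} × {x95}, {p67} × {x94, x95}, {p67, p68} × {x94}, {p67, p69} × {x94}, {p67, p68} × {x95}, {p67, p69} × {x95}, {p67, p68, p69} × {x94}, {p67, p68, p69} × {x95}, {p67, p68} × {x94, x95}, {p67, p69} × {x94, x95}, {p67, p68, p69} × {x94, x95}}; |τ_{X×Y}| = 25.

Enumerate products U × V with U ∈ τ_X, V ∈ τ_Y (deduplicated):
  ∅ × ∅ = {} (∅)
  {p67} × {x94} = {(p67,x94)}
  {p67} × {x95} = {(p67,x95)}
  {p67} × {x94, x95} = {(p67,x94), (p67,x95)}
  {p67, p68} × {x94} = {(p67,x94), (p68,x94)}
  {p67, p69} × {x94} = {(p67,x94), (p69,x94)}
  {p67, p68} × {x95} = {(p67,x95), (p68,x95)}
  {p67, p69} × {x95} = {(p67,x95), (p69,x95)}
  {p67, p68, p69} × {x94} = {(p67,x94), (p68,x94), (p69,x94)}
  {p67, p68, p69} × {x95} = {(p67,x95), (p68,x95), (p69,x95)}
  {p67, p68} × {x94, x95} = {(p67,x94), (p67,x95), (p68,x94), (p68,x95)}
  {p67, p69} × {x94, x95} = {(p67,x94), (p67,x95), (p69,x94), (p69,x95)}
  {p67, p68, p69} × {x94, x95} = {(p67,x94), (p67,x95), (p68,x94), (p68,x95), (p69,x94), (p69,x95)}
These 13 distinct sets form the basis B.
Close under arbitrary unions to get τ_{X×Y}; counting gives |τ_{X×Y}| = 25.


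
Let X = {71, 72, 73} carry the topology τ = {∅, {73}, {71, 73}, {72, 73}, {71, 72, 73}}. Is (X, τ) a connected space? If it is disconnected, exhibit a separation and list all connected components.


(X, τ) is connected.

Find clopen sets (U ∈ τ with X ∖ U ∈ τ):
  U = ∅, X ∖ U = {71, 72, 73} — both open, so U is clopen.
  U = {71, 72, 73}, X ∖ U = ∅ — both open, so U is clopen.
Only trivial clopens (∅ and X) exist, so (X, τ) is connected.
Compute connected components by grouping points that agree on all clopens:
  component: {71, 72, 73}


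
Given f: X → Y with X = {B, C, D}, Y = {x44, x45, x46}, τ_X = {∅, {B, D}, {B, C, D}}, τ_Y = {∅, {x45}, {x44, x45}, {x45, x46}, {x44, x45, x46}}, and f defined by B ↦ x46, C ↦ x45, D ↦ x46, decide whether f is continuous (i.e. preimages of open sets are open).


f is NOT continuous.

Compute f^{-1}(U) for each U ∈ τ_Y:
  U = ∅: f^{-1}(U) = ∅ ∈ τ_X ✓.
  U = {x45}: f^{-1}(U) = {C} ∉ τ_X ✗.
  U = {x44, x45}: f^{-1}(U) = {C} ∉ τ_X ✗.
  U = {x45, x46}: f^{-1}(U) = {B, C, D} ∈ τ_X ✓.
  U = {x44, x45, x46}: f^{-1}(U) = {B, C, D} ∈ τ_X ✓.
Found U = {x45} with f^{-1}(U) = {C} not in τ_X. Therefore f is NOT continuous.


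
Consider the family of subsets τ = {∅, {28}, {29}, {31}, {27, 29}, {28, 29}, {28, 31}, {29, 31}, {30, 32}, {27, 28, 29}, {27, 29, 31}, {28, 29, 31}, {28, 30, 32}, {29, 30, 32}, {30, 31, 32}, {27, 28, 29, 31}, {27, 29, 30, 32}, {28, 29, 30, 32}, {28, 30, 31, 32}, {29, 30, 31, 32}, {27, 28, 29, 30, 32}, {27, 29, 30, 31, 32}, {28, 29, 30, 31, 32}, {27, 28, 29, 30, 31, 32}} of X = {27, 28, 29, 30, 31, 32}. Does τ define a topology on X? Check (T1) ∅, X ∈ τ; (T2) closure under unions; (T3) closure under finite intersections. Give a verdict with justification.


τ IS a topology on X.

Axiom (T1): ∅ ∈ τ? Yes; X ∈ τ? Yes.
Axiom (T2/T3): check pairwise unions and intersections of members of τ.
All pairwise intersections and unions checked — each lies in τ. Therefore τ satisfies (T1), (T2), (T3): it IS a topology on X.


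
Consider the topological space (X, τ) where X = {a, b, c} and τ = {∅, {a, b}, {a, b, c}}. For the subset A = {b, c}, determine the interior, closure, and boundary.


int(A) = ∅, cl(A) = {a, b, c}, ∂A = {a, b, c}.

Closed sets in (X, τ) are complements of opens:
  closed(X, τ) = {∅, {c}, {a, b, c}}.
int(A) = ⋃ {U ∈ τ : U ⊆ A}. Opens contained in A: ∅.
Taking the union of these: int(A) = ∅.
cl(A) = ⋂ {C closed : A ⊆ C}. Closed sets containing A: {a, b, c}.
Intersecting these: cl(A) = {a, b, c}.
∂A = cl(A) ∖ int(A) = {a, b, c} ∖ ∅ = {a, b, c}.


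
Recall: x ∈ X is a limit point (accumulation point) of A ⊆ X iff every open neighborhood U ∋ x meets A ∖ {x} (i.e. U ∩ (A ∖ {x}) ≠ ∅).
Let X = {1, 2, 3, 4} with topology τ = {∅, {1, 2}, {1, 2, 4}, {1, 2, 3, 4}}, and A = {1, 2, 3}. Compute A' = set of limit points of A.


A' = {1, 2, 3, 4}

For each x ∈ X, list the open sets U ∈ τ with x ∈ U, then check whether U ∩ (A ∖ {x}) ≠ ∅ for every such U.
  x = 1: opens ∋ x are {1, 2}, {1, 2, 4}, {1, 2, 3, 4}; each meets A ∖ {1}, so x IS a limit point.
  x = 2: opens ∋ x are {1, 2}, {1, 2, 4}, {1, 2, 3, 4}; each meets A ∖ {2}, so x IS a limit point.
  x = 3: opens ∋ x are {1, 2, 3, 4}; each meets A ∖ {3}, so x IS a limit point.
  x = 4: opens ∋ x are {1, 2, 4}, {1, 2, 3, 4}; each meets A ∖ {4}, so x IS a limit point.
Collecting: A' = {1, 2, 3, 4}.


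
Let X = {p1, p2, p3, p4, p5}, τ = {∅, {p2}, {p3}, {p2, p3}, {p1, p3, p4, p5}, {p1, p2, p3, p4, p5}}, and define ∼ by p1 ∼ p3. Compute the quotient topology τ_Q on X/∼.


X/∼ = {[p1=p3], [p2], [p4], [p5]}; |τ_Q| = 4.

Equivalence classes: [p1=p3], [p2], [p4], [p5].
Quotient map π: X → X/∼ sends p1 ↦ [p1=p3], p2 ↦ [p2], p3 ↦ [p1=p3], p4 ↦ [p4], p5 ↦ [p5].
For each subset V ⊆ X/∼, compute π^{-1}(V) ⊆ X and check whether π^{-1}(V) ∈ τ. V is open in τ_Q iff π^{-1}(V) ∈ τ.
  V = {}: π^{-1}(V) = ∅ ∈ τ ✓.
  V = {[p1=p3]}: π^{-1}(V) = {p1, p3} ∉ τ ✗.
  V = {[p2]}: π^{-1}(V) = {p2} ∈ τ ✓.
  V = {[p1=p3], [p2]}: π^{-1}(V) = {p1, p2, p3} ∉ τ ✗.
  V = {[p4]}: π^{-1}(V) = {p4} ∉ τ ✗.
  V = {[p1=p3], [p4]}: π^{-1}(V) = {p1, p3, p4} ∉ τ ✗.
  V = {[p2], [p4]}: π^{-1}(V) = {p2, p4} ∉ τ ✗.
  V = {[p1=p3], [p2], [p4]}: π^{-1}(V) = {p1, p2, p3, p4} ∉ τ ✗.
  V = {[p5]}: π^{-1}(V) = {p5} ∉ τ ✗.
  V = {[p1=p3], [p5]}: π^{-1}(V) = {p1, p3, p5} ∉ τ ✗.
  V = {[p2], [p5]}: π^{-1}(V) = {p2, p5} ∉ τ ✗.
  V = {[p1=p3], [p2], [p5]}: π^{-1}(V) = {p1, p2, p3, p5} ∉ τ ✗.
  V = {[p4], [p5]}: π^{-1}(V) = {p4, p5} ∉ τ ✗.
  V = {[p1=p3], [p4], [p5]}: π^{-1}(V) = {p1, p3, p4, p5} ∈ τ ✓.
  V = {[p2], [p4], [p5]}: π^{-1}(V) = {p2, p4, p5} ∉ τ ✗.
  V = {[p1=p3], [p2], [p4], [p5]}: π^{-1}(V) = {p1, p2, p3, p4, p5} ∈ τ ✓.
Open sets in the quotient: τ_Q = {{}, {[p2]}, {[p1=p3], [p4], [p5]}, {[p1=p3], [p2], [p4], [p5]}} (4 elements).
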